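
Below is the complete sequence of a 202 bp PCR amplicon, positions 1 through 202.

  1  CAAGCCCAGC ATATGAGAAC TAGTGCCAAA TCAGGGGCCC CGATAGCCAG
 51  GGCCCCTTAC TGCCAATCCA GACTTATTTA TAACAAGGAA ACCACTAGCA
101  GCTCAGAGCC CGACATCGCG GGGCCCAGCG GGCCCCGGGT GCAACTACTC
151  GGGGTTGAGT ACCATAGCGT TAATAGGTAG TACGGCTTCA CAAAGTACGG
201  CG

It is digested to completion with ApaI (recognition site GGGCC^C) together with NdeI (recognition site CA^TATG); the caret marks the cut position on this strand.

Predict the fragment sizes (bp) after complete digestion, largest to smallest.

71, 68, 28, 15, 11, 9 bp

ApaI sites (GGGCCC) start at positions 35, 50, 121, 130.
ApaI cuts after base 5 of each site (before the last base), so after positions 39, 54, 125, 134.
The NdeI site (CATATG) starts at position 10.
NdeI cuts after base 2 of each site, so after position 11.
Combined cut positions: 11, 39, 54, 125, 134.
Linear molecule, 5 cuts → 6 fragments:
  1–11 → 11 bp
  12–39 → 28 bp
  40–54 → 15 bp
  55–125 → 71 bp
  126–134 → 9 bp
  135–202 → 68 bp
Sorted largest to smallest: 71, 68, 28, 15, 11, 9 bp.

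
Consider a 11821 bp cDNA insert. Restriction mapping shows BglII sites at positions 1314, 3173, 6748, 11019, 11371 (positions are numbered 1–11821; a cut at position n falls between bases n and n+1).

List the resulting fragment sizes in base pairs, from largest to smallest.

4271, 3575, 1859, 1314, 450, 352 bp

Linear molecule, 5 cuts → 6 fragments:
  1314 − 0 = 1314 bp
  3173 − 1314 = 1859 bp
  6748 − 3173 = 3575 bp
  11019 − 6748 = 4271 bp
  11371 − 11019 = 352 bp
  11821 − 11371 = 450 bp
Sorted largest to smallest: 4271, 3575, 1859, 1314, 450, 352 bp.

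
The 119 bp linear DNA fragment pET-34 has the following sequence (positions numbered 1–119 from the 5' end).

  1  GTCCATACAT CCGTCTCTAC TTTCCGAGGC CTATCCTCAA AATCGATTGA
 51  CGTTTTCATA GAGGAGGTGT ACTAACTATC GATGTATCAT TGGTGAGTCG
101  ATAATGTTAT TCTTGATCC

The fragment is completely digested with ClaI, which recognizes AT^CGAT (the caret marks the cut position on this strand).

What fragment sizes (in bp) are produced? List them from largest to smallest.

43, 40, 36 bp

ClaI sites (ATCGAT) start at positions 42, 78.
ClaI cuts after base 2 of each site, so after positions 43, 79.
Linear molecule, 2 cuts → 3 fragments:
  1–43 → 43 bp
  44–79 → 36 bp
  80–119 → 40 bp
Sorted largest to smallest: 43, 40, 36 bp.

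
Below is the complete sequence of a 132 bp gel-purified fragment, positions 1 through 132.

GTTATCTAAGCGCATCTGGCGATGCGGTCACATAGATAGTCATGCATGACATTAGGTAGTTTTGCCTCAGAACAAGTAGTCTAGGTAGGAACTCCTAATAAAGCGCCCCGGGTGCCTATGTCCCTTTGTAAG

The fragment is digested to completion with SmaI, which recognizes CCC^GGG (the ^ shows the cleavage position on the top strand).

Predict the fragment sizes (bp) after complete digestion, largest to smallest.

The SmaI site (CCCGGG) starts at position 107.
SmaI cuts after base 3 of each site, so after position 109.
Linear molecule, 1 cut → 2 fragments:
  1–109 → 109 bp
  110–132 → 23 bp
Sorted largest to smallest: 109, 23 bp.

109, 23 bp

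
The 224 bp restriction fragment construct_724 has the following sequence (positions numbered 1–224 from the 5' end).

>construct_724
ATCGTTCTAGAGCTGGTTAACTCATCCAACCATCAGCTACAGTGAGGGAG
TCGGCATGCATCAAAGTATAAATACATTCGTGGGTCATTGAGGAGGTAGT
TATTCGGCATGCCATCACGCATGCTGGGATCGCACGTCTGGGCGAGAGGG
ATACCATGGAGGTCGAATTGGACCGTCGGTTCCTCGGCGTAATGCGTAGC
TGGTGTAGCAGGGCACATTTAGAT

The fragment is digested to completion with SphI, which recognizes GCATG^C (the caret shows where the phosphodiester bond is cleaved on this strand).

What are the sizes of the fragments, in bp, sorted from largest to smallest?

101, 58, 53, 12 bp

SphI sites (GCATGC) start at positions 54, 107, 119.
SphI cuts after base 5 of each site (before the last base), so after positions 58, 111, 123.
Linear molecule, 3 cuts → 4 fragments:
  1–58 → 58 bp
  59–111 → 53 bp
  112–123 → 12 bp
  124–224 → 101 bp
Sorted largest to smallest: 101, 58, 53, 12 bp.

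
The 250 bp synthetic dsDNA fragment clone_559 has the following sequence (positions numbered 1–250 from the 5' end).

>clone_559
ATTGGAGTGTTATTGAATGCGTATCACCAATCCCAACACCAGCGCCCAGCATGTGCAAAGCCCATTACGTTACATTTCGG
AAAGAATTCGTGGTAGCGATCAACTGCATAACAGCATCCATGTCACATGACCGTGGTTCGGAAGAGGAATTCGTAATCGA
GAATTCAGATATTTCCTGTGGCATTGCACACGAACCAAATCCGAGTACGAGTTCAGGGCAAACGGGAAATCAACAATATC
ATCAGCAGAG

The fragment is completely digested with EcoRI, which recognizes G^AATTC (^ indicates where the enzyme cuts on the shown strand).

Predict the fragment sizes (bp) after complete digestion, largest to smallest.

89, 84, 63, 14 bp

EcoRI sites (GAATTC) start at positions 84, 147, 161.
EcoRI cuts after the first base of each site, so after positions 84, 147, 161.
Linear molecule, 3 cuts → 4 fragments:
  1–84 → 84 bp
  85–147 → 63 bp
  148–161 → 14 bp
  162–250 → 89 bp
Sorted largest to smallest: 89, 84, 63, 14 bp.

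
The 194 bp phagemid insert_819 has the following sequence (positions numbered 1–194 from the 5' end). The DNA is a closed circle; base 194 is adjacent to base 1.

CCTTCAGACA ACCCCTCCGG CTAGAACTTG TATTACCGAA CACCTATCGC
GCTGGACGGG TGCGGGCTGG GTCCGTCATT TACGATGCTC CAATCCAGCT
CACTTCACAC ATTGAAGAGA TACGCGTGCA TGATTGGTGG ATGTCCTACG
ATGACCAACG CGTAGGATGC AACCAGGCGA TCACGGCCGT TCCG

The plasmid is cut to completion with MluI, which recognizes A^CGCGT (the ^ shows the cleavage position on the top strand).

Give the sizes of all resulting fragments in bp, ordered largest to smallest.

MluI sites (ACGCGT) start at positions 122, 158.
MluI cuts after the first base of each site, so after positions 122, 158.
Circular molecule, 2 cuts → 2 fragments:
  123–158 → 36 bp
  159–194 then 1–122 → 36 + 122 = 158 bp
Sorted largest to smallest: 158, 36 bp.

158, 36 bp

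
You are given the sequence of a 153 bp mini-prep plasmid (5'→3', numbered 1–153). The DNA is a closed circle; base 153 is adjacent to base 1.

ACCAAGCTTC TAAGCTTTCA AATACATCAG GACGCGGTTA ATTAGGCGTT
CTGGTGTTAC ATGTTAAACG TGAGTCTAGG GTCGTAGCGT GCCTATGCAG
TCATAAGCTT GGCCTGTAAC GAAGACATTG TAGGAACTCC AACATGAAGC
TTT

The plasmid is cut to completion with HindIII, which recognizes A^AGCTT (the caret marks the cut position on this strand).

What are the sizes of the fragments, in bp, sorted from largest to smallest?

HindIII sites (AAGCTT) start at positions 4, 12, 105, 147.
HindIII cuts after the first base of each site, so after positions 4, 12, 105, 147.
Circular molecule, 4 cuts → 4 fragments:
  5–12 → 8 bp
  13–105 → 93 bp
  106–147 → 42 bp
  148–153 then 1–4 → 6 + 4 = 10 bp
Sorted largest to smallest: 93, 42, 10, 8 bp.

93, 42, 10, 8 bp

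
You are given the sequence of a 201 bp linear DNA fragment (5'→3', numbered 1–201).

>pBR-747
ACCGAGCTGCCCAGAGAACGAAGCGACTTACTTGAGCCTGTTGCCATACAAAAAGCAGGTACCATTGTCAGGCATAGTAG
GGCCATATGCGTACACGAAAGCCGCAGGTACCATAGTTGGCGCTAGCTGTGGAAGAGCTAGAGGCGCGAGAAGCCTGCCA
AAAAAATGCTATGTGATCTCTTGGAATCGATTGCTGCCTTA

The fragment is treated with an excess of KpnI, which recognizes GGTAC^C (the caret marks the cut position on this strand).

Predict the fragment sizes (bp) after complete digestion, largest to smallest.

90, 62, 49 bp

KpnI sites (GGTACC) start at positions 58, 107.
KpnI cuts after base 5 of each site (before the last base), so after positions 62, 111.
Linear molecule, 2 cuts → 3 fragments:
  1–62 → 62 bp
  63–111 → 49 bp
  112–201 → 90 bp
Sorted largest to smallest: 90, 62, 49 bp.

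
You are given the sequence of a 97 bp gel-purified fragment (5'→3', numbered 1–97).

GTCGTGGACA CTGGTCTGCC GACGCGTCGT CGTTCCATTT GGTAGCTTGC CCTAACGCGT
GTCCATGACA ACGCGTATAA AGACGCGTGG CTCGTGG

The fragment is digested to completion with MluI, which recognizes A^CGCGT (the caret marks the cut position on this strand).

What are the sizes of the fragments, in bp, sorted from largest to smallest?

33, 22, 16, 14, 12 bp

MluI sites (ACGCGT) start at positions 22, 55, 71, 83.
MluI cuts after the first base of each site, so after positions 22, 55, 71, 83.
Linear molecule, 4 cuts → 5 fragments:
  1–22 → 22 bp
  23–55 → 33 bp
  56–71 → 16 bp
  72–83 → 12 bp
  84–97 → 14 bp
Sorted largest to smallest: 33, 22, 16, 14, 12 bp.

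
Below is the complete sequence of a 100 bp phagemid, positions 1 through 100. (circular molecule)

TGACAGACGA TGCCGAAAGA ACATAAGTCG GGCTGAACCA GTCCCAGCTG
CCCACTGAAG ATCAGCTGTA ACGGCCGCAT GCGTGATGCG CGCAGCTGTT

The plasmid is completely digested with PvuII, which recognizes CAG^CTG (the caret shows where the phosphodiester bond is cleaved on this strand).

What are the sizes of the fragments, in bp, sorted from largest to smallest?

52, 30, 18 bp

PvuII sites (CAGCTG) start at positions 45, 63, 93.
PvuII cuts after base 3 of each site, so after positions 47, 65, 95.
Circular molecule, 3 cuts → 3 fragments:
  48–65 → 18 bp
  66–95 → 30 bp
  96–100 then 1–47 → 5 + 47 = 52 bp
Sorted largest to smallest: 52, 30, 18 bp.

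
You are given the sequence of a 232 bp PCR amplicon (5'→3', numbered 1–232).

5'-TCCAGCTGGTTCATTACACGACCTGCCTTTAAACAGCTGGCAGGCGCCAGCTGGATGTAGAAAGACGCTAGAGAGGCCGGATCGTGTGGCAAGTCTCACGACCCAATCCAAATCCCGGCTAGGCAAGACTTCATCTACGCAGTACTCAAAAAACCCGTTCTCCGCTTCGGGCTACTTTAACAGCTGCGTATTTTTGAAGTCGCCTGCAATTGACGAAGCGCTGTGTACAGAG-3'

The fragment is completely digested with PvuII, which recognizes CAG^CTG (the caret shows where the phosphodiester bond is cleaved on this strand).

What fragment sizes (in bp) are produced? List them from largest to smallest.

PvuII sites (CAGCTG) start at positions 3, 34, 48, 181.
PvuII cuts after base 3 of each site, so after positions 5, 36, 50, 183.
Linear molecule, 4 cuts → 5 fragments:
  1–5 → 5 bp
  6–36 → 31 bp
  37–50 → 14 bp
  51–183 → 133 bp
  184–232 → 49 bp
Sorted largest to smallest: 133, 49, 31, 14, 5 bp.

133, 49, 31, 14, 5 bp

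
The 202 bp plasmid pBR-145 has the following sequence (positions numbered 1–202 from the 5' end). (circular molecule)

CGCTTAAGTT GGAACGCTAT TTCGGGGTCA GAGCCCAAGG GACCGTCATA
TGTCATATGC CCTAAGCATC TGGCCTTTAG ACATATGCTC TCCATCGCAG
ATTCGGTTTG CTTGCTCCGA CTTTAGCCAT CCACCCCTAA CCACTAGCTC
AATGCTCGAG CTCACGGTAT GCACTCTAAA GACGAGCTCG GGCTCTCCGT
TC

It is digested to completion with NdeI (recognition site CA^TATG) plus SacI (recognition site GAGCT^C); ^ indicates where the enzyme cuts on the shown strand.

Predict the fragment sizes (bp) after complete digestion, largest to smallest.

NdeI sites (CATATG) start at positions 47, 54, 82.
NdeI cuts after base 2 of each site, so after positions 48, 55, 83.
SacI sites (GAGCTC) start at positions 158, 184.
SacI cuts after base 5 of each site (before the last base), so after positions 162, 188.
Combined cut positions: 48, 55, 83, 162, 188.
Circular molecule, 5 cuts → 5 fragments:
  49–55 → 7 bp
  56–83 → 28 bp
  84–162 → 79 bp
  163–188 → 26 bp
  189–202 then 1–48 → 14 + 48 = 62 bp
Sorted largest to smallest: 79, 62, 28, 26, 7 bp.

79, 62, 28, 26, 7 bp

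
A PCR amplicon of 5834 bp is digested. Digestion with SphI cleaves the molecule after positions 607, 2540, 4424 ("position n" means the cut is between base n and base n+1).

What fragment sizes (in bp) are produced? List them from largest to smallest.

1933, 1884, 1410, 607 bp

Linear molecule, 3 cuts → 4 fragments:
  607 − 0 = 607 bp
  2540 − 607 = 1933 bp
  4424 − 2540 = 1884 bp
  5834 − 4424 = 1410 bp
Sorted largest to smallest: 1933, 1884, 1410, 607 bp.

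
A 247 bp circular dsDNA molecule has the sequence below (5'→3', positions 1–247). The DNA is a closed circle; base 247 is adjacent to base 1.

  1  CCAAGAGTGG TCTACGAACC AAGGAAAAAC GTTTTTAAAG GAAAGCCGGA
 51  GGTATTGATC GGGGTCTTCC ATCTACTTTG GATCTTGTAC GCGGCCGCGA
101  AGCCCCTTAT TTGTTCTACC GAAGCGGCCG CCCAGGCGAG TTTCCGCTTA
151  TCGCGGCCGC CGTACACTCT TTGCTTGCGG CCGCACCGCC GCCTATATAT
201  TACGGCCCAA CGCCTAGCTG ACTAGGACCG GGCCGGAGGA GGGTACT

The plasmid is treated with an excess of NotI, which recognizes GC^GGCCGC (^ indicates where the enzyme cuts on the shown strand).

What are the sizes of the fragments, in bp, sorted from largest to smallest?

NotI sites (GCGGCCGC) start at positions 91, 124, 153, 177.
NotI cuts after base 2 of each site, so after positions 92, 125, 154, 178.
Circular molecule, 4 cuts → 4 fragments:
  93–125 → 33 bp
  126–154 → 29 bp
  155–178 → 24 bp
  179–247 then 1–92 → 69 + 92 = 161 bp
Sorted largest to smallest: 161, 33, 29, 24 bp.

161, 33, 29, 24 bp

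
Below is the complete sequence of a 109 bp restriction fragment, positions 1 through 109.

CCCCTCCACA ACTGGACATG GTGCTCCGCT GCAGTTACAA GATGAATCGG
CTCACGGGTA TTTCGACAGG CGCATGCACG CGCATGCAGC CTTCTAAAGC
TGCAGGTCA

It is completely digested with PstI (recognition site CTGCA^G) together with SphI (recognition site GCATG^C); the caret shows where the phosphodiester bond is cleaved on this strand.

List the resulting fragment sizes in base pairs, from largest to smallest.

43, 33, 18, 10, 5 bp

PstI sites (CTGCAG) start at positions 29, 100.
PstI cuts after base 5 of each site (before the last base), so after positions 33, 104.
SphI sites (GCATGC) start at positions 72, 82.
SphI cuts after base 5 of each site (before the last base), so after positions 76, 86.
Combined cut positions: 33, 76, 86, 104.
Linear molecule, 4 cuts → 5 fragments:
  1–33 → 33 bp
  34–76 → 43 bp
  77–86 → 10 bp
  87–104 → 18 bp
  105–109 → 5 bp
Sorted largest to smallest: 43, 33, 18, 10, 5 bp.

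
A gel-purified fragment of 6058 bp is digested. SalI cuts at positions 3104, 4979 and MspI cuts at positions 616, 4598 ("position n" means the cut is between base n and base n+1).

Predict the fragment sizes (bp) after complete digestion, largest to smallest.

2488, 1494, 1079, 616, 381 bp

Combined cut positions (sorted): 616, 3104, 4598, 4979.
Linear molecule, 4 cuts → 5 fragments:
  616 − 0 = 616 bp
  3104 − 616 = 2488 bp
  4598 − 3104 = 1494 bp
  4979 − 4598 = 381 bp
  6058 − 4979 = 1079 bp
Sorted largest to smallest: 2488, 1494, 1079, 616, 381 bp.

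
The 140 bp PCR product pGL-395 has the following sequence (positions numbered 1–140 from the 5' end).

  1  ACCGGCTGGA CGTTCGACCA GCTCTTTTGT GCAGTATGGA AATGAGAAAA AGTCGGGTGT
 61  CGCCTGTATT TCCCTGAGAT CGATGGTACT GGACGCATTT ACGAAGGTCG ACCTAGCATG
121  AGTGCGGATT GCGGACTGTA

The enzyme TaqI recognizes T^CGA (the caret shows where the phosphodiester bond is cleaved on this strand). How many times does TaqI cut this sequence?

TCGA occurs starting at positions 14, 80, 108.
TaqI cuts at 3 sites.

3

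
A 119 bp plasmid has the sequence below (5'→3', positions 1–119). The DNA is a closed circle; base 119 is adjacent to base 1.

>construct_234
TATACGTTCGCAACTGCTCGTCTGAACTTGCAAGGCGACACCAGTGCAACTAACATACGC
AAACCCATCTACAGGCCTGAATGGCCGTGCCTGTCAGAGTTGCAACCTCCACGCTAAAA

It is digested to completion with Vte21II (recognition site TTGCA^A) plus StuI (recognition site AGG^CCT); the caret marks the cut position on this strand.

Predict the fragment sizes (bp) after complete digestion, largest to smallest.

47, 43, 29 bp

Vte21II sites (TTGCAA) start at positions 28, 100.
Vte21II cuts after base 5 of each site (before the last base), so after positions 32, 104.
The StuI site (AGGCCT) starts at position 73.
StuI cuts after base 3 of each site, so after position 75.
Combined cut positions: 32, 75, 104.
Circular molecule, 3 cuts → 3 fragments:
  33–75 → 43 bp
  76–104 → 29 bp
  105–119 then 1–32 → 15 + 32 = 47 bp
Sorted largest to smallest: 47, 43, 29 bp.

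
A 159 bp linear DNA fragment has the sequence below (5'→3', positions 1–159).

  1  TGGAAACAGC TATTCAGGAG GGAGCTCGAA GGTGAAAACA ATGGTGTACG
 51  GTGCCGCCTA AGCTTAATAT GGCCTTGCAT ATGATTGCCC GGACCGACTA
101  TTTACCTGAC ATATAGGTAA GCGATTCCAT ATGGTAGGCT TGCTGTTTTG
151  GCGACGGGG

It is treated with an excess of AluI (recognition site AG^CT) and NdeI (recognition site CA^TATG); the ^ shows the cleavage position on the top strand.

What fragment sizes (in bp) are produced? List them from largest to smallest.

AluI sites (AGCT) start at positions 8, 23, 61.
AluI cuts after base 2 of each site, so after positions 9, 24, 62.
NdeI sites (CATATG) start at positions 78, 128.
NdeI cuts after base 2 of each site, so after positions 79, 129.
Combined cut positions: 9, 24, 62, 79, 129.
Linear molecule, 5 cuts → 6 fragments:
  1–9 → 9 bp
  10–24 → 15 bp
  25–62 → 38 bp
  63–79 → 17 bp
  80–129 → 50 bp
  130–159 → 30 bp
Sorted largest to smallest: 50, 38, 30, 17, 15, 9 bp.

50, 38, 30, 17, 15, 9 bp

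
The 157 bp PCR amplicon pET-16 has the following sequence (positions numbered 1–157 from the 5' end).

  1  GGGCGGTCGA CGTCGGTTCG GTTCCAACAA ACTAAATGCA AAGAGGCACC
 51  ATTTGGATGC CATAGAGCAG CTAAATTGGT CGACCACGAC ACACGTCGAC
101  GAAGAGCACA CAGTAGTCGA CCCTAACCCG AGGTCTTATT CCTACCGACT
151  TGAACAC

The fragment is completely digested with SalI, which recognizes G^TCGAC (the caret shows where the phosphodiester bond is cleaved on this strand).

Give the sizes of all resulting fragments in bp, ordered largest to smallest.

SalI sites (GTCGAC) start at positions 6, 79, 95, 116.
SalI cuts after the first base of each site, so after positions 6, 79, 95, 116.
Linear molecule, 4 cuts → 5 fragments:
  1–6 → 6 bp
  7–79 → 73 bp
  80–95 → 16 bp
  96–116 → 21 bp
  117–157 → 41 bp
Sorted largest to smallest: 73, 41, 21, 16, 6 bp.

73, 41, 21, 16, 6 bp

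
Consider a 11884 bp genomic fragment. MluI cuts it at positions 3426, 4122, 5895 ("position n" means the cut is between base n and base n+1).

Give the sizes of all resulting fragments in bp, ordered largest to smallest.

5989, 3426, 1773, 696 bp

Linear molecule, 3 cuts → 4 fragments:
  3426 − 0 = 3426 bp
  4122 − 3426 = 696 bp
  5895 − 4122 = 1773 bp
  11884 − 5895 = 5989 bp
Sorted largest to smallest: 5989, 3426, 1773, 696 bp.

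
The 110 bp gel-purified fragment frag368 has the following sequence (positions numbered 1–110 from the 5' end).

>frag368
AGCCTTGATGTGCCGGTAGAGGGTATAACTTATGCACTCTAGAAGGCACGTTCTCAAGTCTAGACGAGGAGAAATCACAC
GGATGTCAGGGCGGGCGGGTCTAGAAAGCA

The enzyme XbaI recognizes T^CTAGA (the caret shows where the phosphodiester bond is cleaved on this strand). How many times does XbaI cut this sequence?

TCTAGA occurs starting at positions 38, 59, 100.
XbaI cuts at 3 sites.

3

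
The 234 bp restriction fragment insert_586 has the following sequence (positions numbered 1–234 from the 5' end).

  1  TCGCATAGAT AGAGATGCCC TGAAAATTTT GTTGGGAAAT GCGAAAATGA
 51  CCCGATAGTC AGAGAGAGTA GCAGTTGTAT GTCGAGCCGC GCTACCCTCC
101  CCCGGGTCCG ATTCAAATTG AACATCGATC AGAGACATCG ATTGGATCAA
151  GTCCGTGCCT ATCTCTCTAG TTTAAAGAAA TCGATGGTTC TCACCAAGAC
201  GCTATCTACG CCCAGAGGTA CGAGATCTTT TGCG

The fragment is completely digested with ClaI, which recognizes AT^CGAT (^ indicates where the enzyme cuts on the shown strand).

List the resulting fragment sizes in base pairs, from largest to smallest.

125, 53, 43, 13 bp

ClaI sites (ATCGAT) start at positions 124, 137, 180.
ClaI cuts after base 2 of each site, so after positions 125, 138, 181.
Linear molecule, 3 cuts → 4 fragments:
  1–125 → 125 bp
  126–138 → 13 bp
  139–181 → 43 bp
  182–234 → 53 bp
Sorted largest to smallest: 125, 53, 43, 13 bp.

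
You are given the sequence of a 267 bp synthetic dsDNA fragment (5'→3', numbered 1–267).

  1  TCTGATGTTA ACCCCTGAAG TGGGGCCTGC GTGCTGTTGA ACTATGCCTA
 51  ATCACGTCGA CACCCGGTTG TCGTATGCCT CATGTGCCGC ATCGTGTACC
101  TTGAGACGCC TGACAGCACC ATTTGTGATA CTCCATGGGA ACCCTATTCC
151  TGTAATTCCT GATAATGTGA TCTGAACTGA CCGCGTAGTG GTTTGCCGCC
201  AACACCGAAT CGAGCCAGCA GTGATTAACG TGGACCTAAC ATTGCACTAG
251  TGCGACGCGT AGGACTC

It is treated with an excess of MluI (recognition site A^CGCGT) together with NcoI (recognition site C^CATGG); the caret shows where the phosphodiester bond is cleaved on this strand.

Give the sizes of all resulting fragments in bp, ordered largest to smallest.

The MluI site (ACGCGT) starts at position 255.
MluI cuts after the first base of each site, so after position 255.
The NcoI site (CCATGG) starts at position 133.
NcoI cuts after the first base of each site, so after position 133.
Combined cut positions: 133, 255.
Linear molecule, 2 cuts → 3 fragments:
  1–133 → 133 bp
  134–255 → 122 bp
  256–267 → 12 bp
Sorted largest to smallest: 133, 122, 12 bp.

133, 122, 12 bp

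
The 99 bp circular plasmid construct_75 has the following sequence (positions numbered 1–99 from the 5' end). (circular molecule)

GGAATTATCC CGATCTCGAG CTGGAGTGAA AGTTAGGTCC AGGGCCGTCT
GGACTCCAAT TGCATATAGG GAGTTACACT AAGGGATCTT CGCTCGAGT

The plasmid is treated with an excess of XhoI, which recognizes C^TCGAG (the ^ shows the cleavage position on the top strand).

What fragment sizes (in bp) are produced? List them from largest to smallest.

78, 21 bp

XhoI sites (CTCGAG) start at positions 15, 93.
XhoI cuts after the first base of each site, so after positions 15, 93.
Circular molecule, 2 cuts → 2 fragments:
  16–93 → 78 bp
  94–99 then 1–15 → 6 + 15 = 21 bp
Sorted largest to smallest: 78, 21 bp.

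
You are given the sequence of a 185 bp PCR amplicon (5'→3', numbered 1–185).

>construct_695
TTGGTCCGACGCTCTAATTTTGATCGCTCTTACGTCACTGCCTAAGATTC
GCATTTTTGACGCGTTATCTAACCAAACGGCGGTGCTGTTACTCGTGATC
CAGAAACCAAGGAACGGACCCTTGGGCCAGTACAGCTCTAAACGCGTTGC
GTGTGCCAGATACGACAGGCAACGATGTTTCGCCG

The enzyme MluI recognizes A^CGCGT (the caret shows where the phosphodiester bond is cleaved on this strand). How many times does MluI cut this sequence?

ACGCGT occurs starting at positions 60, 142.
MluI cuts at 2 sites.

2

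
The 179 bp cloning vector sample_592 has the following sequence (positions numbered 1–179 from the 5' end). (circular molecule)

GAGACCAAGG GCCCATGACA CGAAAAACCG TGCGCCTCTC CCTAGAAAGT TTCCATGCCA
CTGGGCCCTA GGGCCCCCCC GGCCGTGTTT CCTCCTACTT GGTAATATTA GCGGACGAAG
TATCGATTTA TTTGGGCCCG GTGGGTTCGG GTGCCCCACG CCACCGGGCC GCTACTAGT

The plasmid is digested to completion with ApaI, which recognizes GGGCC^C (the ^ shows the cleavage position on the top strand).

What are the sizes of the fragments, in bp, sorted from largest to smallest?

ApaI sites (GGGCCC) start at positions 9, 63, 71, 134.
ApaI cuts after base 5 of each site (before the last base), so after positions 13, 67, 75, 138.
Circular molecule, 4 cuts → 4 fragments:
  14–67 → 54 bp
  68–75 → 8 bp
  76–138 → 63 bp
  139–179 then 1–13 → 41 + 13 = 54 bp
Sorted largest to smallest: 63, 54, 54, 8 bp.

63, 54, 54, 8 bp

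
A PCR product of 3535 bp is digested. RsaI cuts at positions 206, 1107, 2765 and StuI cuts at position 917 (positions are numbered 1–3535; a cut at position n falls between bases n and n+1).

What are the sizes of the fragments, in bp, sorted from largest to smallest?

Combined cut positions (sorted): 206, 917, 1107, 2765.
Linear molecule, 4 cuts → 5 fragments:
  206 − 0 = 206 bp
  917 − 206 = 711 bp
  1107 − 917 = 190 bp
  2765 − 1107 = 1658 bp
  3535 − 2765 = 770 bp
Sorted largest to smallest: 1658, 770, 711, 206, 190 bp.

1658, 770, 711, 206, 190 bp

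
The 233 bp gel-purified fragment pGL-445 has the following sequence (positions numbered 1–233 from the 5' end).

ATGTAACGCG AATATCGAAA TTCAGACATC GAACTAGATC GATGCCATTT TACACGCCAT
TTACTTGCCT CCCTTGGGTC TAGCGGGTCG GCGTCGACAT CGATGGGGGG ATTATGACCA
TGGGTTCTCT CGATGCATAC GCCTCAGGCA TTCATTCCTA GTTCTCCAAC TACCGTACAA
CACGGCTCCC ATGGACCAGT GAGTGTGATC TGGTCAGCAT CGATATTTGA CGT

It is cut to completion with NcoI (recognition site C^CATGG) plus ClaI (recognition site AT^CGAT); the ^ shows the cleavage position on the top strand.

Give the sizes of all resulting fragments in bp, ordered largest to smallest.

71, 61, 39, 31, 18, 13 bp

NcoI sites (CCATGG) start at positions 118, 189.
NcoI cuts after the first base of each site, so after positions 118, 189.
ClaI sites (ATCGAT) start at positions 38, 99, 219.
ClaI cuts after base 2 of each site, so after positions 39, 100, 220.
Combined cut positions: 39, 100, 118, 189, 220.
Linear molecule, 5 cuts → 6 fragments:
  1–39 → 39 bp
  40–100 → 61 bp
  101–118 → 18 bp
  119–189 → 71 bp
  190–220 → 31 bp
  221–233 → 13 bp
Sorted largest to smallest: 71, 61, 39, 31, 18, 13 bp.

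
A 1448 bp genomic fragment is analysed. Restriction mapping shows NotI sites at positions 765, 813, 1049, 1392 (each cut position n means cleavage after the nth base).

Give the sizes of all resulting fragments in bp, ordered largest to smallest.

Linear molecule, 4 cuts → 5 fragments:
  765 − 0 = 765 bp
  813 − 765 = 48 bp
  1049 − 813 = 236 bp
  1392 − 1049 = 343 bp
  1448 − 1392 = 56 bp
Sorted largest to smallest: 765, 343, 236, 56, 48 bp.

765, 343, 236, 56, 48 bp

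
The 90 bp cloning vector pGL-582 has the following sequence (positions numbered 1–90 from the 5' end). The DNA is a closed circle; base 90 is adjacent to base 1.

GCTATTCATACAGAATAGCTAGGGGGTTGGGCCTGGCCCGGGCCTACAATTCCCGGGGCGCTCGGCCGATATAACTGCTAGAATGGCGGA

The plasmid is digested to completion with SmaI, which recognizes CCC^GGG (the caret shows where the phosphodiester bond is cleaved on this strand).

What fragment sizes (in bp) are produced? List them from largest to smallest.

75, 15 bp

SmaI sites (CCCGGG) start at positions 37, 52.
SmaI cuts after base 3 of each site, so after positions 39, 54.
Circular molecule, 2 cuts → 2 fragments:
  40–54 → 15 bp
  55–90 then 1–39 → 36 + 39 = 75 bp
Sorted largest to smallest: 75, 15 bp.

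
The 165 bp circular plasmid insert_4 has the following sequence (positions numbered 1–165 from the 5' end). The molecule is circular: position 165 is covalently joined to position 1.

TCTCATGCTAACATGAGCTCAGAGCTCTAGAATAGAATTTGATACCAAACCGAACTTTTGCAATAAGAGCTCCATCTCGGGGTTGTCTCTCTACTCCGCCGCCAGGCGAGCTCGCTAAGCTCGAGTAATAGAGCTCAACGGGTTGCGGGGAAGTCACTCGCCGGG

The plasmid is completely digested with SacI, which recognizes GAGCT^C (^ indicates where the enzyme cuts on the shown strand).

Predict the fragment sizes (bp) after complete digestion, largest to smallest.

SacI sites (GAGCTC) start at positions 15, 22, 67, 108, 131.
SacI cuts after base 5 of each site (before the last base), so after positions 19, 26, 71, 112, 135.
Circular molecule, 5 cuts → 5 fragments:
  20–26 → 7 bp
  27–71 → 45 bp
  72–112 → 41 bp
  113–135 → 23 bp
  136–165 then 1–19 → 30 + 19 = 49 bp
Sorted largest to smallest: 49, 45, 41, 23, 7 bp.

49, 45, 41, 23, 7 bp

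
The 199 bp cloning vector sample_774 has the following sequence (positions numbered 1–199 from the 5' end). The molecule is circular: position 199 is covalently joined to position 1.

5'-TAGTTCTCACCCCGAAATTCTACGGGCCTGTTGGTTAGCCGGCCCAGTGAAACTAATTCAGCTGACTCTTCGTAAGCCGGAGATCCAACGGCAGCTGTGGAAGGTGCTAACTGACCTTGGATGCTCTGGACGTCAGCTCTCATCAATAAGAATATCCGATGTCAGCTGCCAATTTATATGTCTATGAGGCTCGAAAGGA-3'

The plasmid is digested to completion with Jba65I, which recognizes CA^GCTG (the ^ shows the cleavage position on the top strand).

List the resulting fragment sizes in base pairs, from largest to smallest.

Jba65I sites (CAGCTG) start at positions 59, 92, 163.
Jba65I cuts after base 2 of each site, so after positions 60, 93, 164.
Circular molecule, 3 cuts → 3 fragments:
  61–93 → 33 bp
  94–164 → 71 bp
  165–199 then 1–60 → 35 + 60 = 95 bp
Sorted largest to smallest: 95, 71, 33 bp.

95, 71, 33 bp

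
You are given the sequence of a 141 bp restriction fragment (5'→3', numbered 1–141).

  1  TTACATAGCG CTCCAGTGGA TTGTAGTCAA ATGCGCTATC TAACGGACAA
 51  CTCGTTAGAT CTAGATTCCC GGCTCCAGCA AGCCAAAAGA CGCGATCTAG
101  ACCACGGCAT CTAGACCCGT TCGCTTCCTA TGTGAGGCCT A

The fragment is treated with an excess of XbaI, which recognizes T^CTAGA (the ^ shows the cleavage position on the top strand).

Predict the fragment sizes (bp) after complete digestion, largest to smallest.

XbaI sites (TCTAGA) start at positions 60, 96, 110.
XbaI cuts after the first base of each site, so after positions 60, 96, 110.
Linear molecule, 3 cuts → 4 fragments:
  1–60 → 60 bp
  61–96 → 36 bp
  97–110 → 14 bp
  111–141 → 31 bp
Sorted largest to smallest: 60, 36, 31, 14 bp.

60, 36, 31, 14 bp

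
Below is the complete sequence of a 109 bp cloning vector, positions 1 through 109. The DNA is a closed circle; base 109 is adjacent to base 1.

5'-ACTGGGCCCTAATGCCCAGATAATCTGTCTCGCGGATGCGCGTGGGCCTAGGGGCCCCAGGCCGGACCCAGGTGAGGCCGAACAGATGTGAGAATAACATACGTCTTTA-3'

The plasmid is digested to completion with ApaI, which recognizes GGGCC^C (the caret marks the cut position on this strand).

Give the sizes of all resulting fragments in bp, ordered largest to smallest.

61, 48 bp

ApaI sites (GGGCCC) start at positions 4, 52.
ApaI cuts after base 5 of each site (before the last base), so after positions 8, 56.
Circular molecule, 2 cuts → 2 fragments:
  9–56 → 48 bp
  57–109 then 1–8 → 53 + 8 = 61 bp
Sorted largest to smallest: 61, 48 bp.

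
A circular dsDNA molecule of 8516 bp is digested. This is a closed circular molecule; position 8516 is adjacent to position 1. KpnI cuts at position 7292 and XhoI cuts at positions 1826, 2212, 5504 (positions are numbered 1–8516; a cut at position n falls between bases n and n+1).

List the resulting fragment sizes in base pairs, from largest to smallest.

Combined cut positions (sorted): 1826, 2212, 5504, 7292.
Circular molecule, 4 cuts → 4 fragments:
  2212 − 1826 = 386 bp
  5504 − 2212 = 3292 bp
  7292 − 5504 = 1788 bp
  wrap: 8516 − 7292 + 1826 = 3050 bp
Sorted largest to smallest: 3292, 3050, 1788, 386 bp.

3292, 3050, 1788, 386 bp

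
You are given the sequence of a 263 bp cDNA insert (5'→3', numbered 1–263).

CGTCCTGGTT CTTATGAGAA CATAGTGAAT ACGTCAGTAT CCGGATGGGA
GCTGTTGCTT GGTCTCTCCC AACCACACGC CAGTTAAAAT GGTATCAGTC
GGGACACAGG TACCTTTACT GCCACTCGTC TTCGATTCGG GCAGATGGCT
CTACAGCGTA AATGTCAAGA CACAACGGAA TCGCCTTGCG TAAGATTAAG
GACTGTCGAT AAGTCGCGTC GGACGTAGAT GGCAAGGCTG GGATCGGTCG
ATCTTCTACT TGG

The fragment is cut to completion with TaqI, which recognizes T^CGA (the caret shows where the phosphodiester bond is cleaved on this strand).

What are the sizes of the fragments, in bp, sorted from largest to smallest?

TaqI sites (TCGA) start at positions 132, 206, 248.
TaqI cuts after the first base of each site, so after positions 132, 206, 248.
Linear molecule, 3 cuts → 4 fragments:
  1–132 → 132 bp
  133–206 → 74 bp
  207–248 → 42 bp
  249–263 → 15 bp
Sorted largest to smallest: 132, 74, 42, 15 bp.

132, 74, 42, 15 bp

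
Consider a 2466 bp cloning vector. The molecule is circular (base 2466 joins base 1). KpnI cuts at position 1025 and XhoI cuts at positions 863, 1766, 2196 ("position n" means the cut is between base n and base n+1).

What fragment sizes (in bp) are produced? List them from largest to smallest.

Combined cut positions (sorted): 863, 1025, 1766, 2196.
Circular molecule, 4 cuts → 4 fragments:
  1025 − 863 = 162 bp
  1766 − 1025 = 741 bp
  2196 − 1766 = 430 bp
  wrap: 2466 − 2196 + 863 = 1133 bp
Sorted largest to smallest: 1133, 741, 430, 162 bp.

1133, 741, 430, 162 bp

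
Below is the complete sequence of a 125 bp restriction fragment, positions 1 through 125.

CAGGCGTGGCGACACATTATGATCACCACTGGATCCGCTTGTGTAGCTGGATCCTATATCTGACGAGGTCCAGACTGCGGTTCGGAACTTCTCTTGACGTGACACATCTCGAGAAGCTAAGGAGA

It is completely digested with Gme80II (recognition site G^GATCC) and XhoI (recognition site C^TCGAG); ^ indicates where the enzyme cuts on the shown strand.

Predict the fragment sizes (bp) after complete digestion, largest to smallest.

Gme80II sites (GGATCC) start at positions 31, 49.
Gme80II cuts after the first base of each site, so after positions 31, 49.
The XhoI site (CTCGAG) starts at position 108.
XhoI cuts after the first base of each site, so after position 108.
Combined cut positions: 31, 49, 108.
Linear molecule, 3 cuts → 4 fragments:
  1–31 → 31 bp
  32–49 → 18 bp
  50–108 → 59 bp
  109–125 → 17 bp
Sorted largest to smallest: 59, 31, 18, 17 bp.

59, 31, 18, 17 bp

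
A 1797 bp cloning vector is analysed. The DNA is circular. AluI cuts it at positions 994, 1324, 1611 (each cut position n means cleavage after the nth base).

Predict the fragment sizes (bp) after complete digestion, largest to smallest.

Circular molecule, 3 cuts → 3 fragments:
  1324 − 994 = 330 bp
  1611 − 1324 = 287 bp
  wrap: 1797 − 1611 + 994 = 1180 bp
Sorted largest to smallest: 1180, 330, 287 bp.

1180, 330, 287 bp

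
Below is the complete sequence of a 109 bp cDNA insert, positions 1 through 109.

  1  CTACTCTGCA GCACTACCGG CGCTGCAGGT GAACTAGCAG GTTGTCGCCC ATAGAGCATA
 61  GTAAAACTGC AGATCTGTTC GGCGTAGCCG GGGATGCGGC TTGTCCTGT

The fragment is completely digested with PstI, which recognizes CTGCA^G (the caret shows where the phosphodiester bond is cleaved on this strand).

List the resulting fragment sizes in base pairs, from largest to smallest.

PstI sites (CTGCAG) start at positions 6, 23, 67.
PstI cuts after base 5 of each site (before the last base), so after positions 10, 27, 71.
Linear molecule, 3 cuts → 4 fragments:
  1–10 → 10 bp
  11–27 → 17 bp
  28–71 → 44 bp
  72–109 → 38 bp
Sorted largest to smallest: 44, 38, 17, 10 bp.

44, 38, 17, 10 bp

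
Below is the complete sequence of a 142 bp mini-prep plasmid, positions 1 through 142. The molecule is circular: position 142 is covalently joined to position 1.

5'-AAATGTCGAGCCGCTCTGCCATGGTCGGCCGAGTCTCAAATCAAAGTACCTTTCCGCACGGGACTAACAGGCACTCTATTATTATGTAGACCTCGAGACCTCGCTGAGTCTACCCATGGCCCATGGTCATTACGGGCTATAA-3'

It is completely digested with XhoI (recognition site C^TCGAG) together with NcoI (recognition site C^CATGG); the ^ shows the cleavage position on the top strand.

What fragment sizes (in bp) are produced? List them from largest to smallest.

73, 40, 22, 7 bp

The XhoI site (CTCGAG) starts at position 92.
XhoI cuts after the first base of each site, so after position 92.
NcoI sites (CCATGG) start at positions 19, 114, 121.
NcoI cuts after the first base of each site, so after positions 19, 114, 121.
Combined cut positions: 19, 92, 114, 121.
Circular molecule, 4 cuts → 4 fragments:
  20–92 → 73 bp
  93–114 → 22 bp
  115–121 → 7 bp
  122–142 then 1–19 → 21 + 19 = 40 bp
Sorted largest to smallest: 73, 40, 22, 7 bp.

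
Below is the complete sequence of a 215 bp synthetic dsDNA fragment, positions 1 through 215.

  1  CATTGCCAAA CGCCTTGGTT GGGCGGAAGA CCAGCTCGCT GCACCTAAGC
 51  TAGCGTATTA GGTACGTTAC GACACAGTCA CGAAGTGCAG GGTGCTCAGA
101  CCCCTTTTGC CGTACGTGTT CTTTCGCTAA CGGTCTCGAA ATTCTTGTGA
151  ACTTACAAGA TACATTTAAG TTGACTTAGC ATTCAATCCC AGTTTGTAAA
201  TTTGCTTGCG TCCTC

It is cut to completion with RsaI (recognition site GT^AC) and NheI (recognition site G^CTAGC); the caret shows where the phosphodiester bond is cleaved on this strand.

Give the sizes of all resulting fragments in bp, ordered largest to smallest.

RsaI sites (GTAC) start at positions 62, 112.
RsaI cuts after base 2 of each site, so after positions 63, 113.
The NheI site (GCTAGC) starts at position 49.
NheI cuts after the first base of each site, so after position 49.
Combined cut positions: 49, 63, 113.
Linear molecule, 3 cuts → 4 fragments:
  1–49 → 49 bp
  50–63 → 14 bp
  64–113 → 50 bp
  114–215 → 102 bp
Sorted largest to smallest: 102, 50, 49, 14 bp.

102, 50, 49, 14 bp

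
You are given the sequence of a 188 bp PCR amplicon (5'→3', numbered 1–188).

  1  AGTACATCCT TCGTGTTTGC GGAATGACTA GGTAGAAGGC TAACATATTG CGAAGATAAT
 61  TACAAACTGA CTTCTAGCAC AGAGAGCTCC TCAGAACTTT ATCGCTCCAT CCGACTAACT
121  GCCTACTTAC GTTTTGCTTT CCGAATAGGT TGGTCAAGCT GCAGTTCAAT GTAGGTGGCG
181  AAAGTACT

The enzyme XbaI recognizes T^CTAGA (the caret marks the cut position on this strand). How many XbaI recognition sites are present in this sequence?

0

No occurrence of TCTAGA is present in the sequence.
XbaI does not cut: 0 sites.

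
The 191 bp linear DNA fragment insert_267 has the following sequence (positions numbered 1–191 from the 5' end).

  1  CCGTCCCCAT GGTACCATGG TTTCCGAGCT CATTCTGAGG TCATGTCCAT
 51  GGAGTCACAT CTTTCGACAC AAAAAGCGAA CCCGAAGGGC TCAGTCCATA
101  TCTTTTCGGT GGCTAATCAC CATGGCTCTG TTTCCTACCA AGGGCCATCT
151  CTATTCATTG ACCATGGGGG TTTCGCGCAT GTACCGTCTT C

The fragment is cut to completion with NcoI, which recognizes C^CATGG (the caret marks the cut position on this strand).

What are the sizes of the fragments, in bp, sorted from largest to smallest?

73, 42, 32, 29, 8, 7 bp

NcoI sites (CCATGG) start at positions 7, 15, 47, 120, 162.
NcoI cuts after the first base of each site, so after positions 7, 15, 47, 120, 162.
Linear molecule, 5 cuts → 6 fragments:
  1–7 → 7 bp
  8–15 → 8 bp
  16–47 → 32 bp
  48–120 → 73 bp
  121–162 → 42 bp
  163–191 → 29 bp
Sorted largest to smallest: 73, 42, 32, 29, 8, 7 bp.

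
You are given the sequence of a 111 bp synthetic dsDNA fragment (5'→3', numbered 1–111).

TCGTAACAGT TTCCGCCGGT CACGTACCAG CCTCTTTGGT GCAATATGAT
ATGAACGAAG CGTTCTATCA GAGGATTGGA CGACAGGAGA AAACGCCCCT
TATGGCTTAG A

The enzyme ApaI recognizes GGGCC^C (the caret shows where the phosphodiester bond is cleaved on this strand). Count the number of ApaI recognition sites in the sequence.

0

No occurrence of GGGCCC is present in the sequence.
ApaI does not cut: 0 sites.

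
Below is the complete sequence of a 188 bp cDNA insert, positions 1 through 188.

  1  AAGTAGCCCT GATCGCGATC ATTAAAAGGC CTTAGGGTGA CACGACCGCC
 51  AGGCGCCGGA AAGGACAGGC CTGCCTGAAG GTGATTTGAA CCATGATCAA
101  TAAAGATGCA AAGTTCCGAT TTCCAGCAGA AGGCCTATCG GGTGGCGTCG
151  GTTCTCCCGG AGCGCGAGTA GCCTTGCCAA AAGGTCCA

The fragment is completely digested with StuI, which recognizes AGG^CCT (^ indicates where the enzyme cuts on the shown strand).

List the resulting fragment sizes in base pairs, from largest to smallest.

64, 55, 40, 29 bp

StuI sites (AGGCCT) start at positions 27, 67, 131.
StuI cuts after base 3 of each site, so after positions 29, 69, 133.
Linear molecule, 3 cuts → 4 fragments:
  1–29 → 29 bp
  30–69 → 40 bp
  70–133 → 64 bp
  134–188 → 55 bp
Sorted largest to smallest: 64, 55, 40, 29 bp.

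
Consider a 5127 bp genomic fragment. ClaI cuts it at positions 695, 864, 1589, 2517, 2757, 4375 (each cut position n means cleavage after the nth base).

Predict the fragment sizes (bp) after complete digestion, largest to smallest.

1618, 928, 752, 725, 695, 240, 169 bp

Linear molecule, 6 cuts → 7 fragments:
  695 − 0 = 695 bp
  864 − 695 = 169 bp
  1589 − 864 = 725 bp
  2517 − 1589 = 928 bp
  2757 − 2517 = 240 bp
  4375 − 2757 = 1618 bp
  5127 − 4375 = 752 bp
Sorted largest to smallest: 1618, 928, 752, 725, 695, 240, 169 bp.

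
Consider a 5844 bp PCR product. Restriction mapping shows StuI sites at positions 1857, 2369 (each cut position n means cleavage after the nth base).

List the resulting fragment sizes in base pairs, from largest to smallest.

Linear molecule, 2 cuts → 3 fragments:
  1857 − 0 = 1857 bp
  2369 − 1857 = 512 bp
  5844 − 2369 = 3475 bp
Sorted largest to smallest: 3475, 1857, 512 bp.

3475, 1857, 512 bp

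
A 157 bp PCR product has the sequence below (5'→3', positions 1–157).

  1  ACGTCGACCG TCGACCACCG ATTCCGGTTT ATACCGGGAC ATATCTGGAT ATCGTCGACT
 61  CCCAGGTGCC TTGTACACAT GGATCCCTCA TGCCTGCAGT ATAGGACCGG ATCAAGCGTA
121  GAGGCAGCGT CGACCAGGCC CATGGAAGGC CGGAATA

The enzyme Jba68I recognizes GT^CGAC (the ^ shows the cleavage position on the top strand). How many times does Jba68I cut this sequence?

4

GTCGAC occurs starting at positions 3, 10, 54, 129.
Jba68I cuts at 4 sites.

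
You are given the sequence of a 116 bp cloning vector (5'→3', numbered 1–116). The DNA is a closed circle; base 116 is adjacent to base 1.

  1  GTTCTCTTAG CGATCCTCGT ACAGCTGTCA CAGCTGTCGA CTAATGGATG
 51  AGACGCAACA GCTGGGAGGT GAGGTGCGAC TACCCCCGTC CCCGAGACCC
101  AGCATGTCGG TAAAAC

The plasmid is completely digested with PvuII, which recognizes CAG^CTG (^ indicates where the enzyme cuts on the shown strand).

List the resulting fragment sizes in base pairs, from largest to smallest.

79, 28, 9 bp

PvuII sites (CAGCTG) start at positions 22, 31, 59.
PvuII cuts after base 3 of each site, so after positions 24, 33, 61.
Circular molecule, 3 cuts → 3 fragments:
  25–33 → 9 bp
  34–61 → 28 bp
  62–116 then 1–24 → 55 + 24 = 79 bp
Sorted largest to smallest: 79, 28, 9 bp.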